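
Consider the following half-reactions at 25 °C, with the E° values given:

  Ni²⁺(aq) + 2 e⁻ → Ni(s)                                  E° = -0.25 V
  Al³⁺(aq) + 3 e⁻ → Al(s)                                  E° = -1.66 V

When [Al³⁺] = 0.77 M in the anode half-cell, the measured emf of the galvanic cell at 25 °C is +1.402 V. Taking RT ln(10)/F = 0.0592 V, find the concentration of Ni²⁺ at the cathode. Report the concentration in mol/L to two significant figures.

0.45 M

Ni²⁺/Ni is the cathode, Al³⁺/Al the anode: E°cell = +1.41 V, n = 6.
Overall reaction: 3 Ni²⁺(aq) + 2 Al(s) → 3 Ni(s) + 2 Al³⁺(aq); Q = [Al³⁺]^2/[Ni²⁺]^3.
From E = E° − (0.0592/n) log Q: log Q = (E° − E)·n/0.0592 = (+1.41 − (+1.402))·6/0.0592 = 0.8108.
So 3·log[Ni²⁺] = 2·log(0.77) − log Q = -0.2270 − (0.8108) = -1.0378; log[Ni²⁺] = -1.0378 / 3 = -0.3459; [Ni²⁺] = 10^(-0.3459) ≈ 0.45 M.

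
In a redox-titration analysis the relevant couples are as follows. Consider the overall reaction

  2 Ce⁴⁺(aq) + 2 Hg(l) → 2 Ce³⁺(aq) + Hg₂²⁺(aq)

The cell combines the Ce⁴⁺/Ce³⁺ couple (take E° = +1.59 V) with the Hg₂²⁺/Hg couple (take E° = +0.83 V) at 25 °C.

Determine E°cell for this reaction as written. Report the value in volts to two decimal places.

The Ce⁴⁺/Ce³⁺ couple has the higher reduction potential, so it is the cathode; Hg₂²⁺/Hg is oxidised at the anode.
E°cell = E°(cathode) − E°(anode) = (+1.59) − (+0.83) = +0.76 V.

+0.76 V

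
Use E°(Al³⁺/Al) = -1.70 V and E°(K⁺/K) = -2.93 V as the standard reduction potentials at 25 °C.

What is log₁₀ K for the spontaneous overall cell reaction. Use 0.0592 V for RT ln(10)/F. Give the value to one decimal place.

Cathode: Al³⁺/Al; anode: K⁺/K. E°cell = +1.23 V, n = 3.
log K = nE°cell / 0.0592 = (3)(+1.23) / 0.0592 = 62.3.

62.3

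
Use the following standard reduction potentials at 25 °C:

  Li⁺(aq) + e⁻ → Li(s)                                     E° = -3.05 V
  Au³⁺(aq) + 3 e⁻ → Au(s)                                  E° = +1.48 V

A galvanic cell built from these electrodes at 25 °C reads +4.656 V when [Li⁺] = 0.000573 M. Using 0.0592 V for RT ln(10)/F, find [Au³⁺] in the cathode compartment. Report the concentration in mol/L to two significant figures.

0.00046 M

Au³⁺/Au is the cathode, Li⁺/Li the anode: E°cell = +4.53 V, n = 3.
Overall reaction: Au³⁺(aq) + 3 Li(s) → Au(s) + 3 Li⁺(aq); Q = [Li⁺]^3/[Au³⁺]^1.
From E = E° − (0.0592/n) log Q: log Q = (E° − E)·n/0.0592 = (+4.53 − (+4.656))·3/0.0592 = -6.3851.
So 1·log[Au³⁺] = 3·log(0.000573) − log Q = -9.7255 − (-6.3851) = -3.3404; [Au³⁺] = 10^(-3.3404) ≈ 0.00046 M.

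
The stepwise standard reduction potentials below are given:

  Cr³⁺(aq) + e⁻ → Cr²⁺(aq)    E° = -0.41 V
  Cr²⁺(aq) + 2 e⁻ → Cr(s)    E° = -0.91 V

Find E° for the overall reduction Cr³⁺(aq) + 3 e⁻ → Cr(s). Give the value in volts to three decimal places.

Standard free energies of sequential steps add: ΔG°₃ = ΔG°₁ + ΔG°₂, so n₃E°₃ = n₁E°₁ + n₂E°₂.
E°₃ = (1×-0.41 + 2×-0.91) / 3 = (-2.230) / 3 = -0.743 V.

-0.743 V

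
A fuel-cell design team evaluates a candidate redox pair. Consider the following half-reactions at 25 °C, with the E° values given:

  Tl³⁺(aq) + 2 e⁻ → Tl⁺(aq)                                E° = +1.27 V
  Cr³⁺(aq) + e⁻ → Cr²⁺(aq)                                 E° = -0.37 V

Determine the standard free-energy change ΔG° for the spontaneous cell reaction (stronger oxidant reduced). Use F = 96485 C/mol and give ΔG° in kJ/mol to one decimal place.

Tl³⁺/Tl⁺ (E° = +1.27 V) is the cathode; Cr³⁺/Cr²⁺ (E° = -0.37 V) is the anode, so E°cell = +1.64 V.
Balancing electrons gives n = 2 (lcm of 2 and 1).
ΔG° = −nFE° = −(2)(96485)(+1.64) = -316,471 J = -316.5 kJ/mol.

-316.5 kJ/mol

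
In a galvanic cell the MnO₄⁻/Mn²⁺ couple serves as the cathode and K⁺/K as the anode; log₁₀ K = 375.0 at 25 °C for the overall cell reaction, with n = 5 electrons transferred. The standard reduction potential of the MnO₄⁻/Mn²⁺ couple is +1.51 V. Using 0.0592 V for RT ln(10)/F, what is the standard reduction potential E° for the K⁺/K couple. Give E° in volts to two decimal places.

-2.93 V

E°cell = (0.0592/n)·log K = (0.0592/5)(375.0) = +4.440 V.
Since MnO₄⁻/Mn²⁺ is the cathode and K⁺/K the anode, E°cell = E°(MnO₄⁻/Mn²⁺) − E°(K⁺/K).
So E°(K⁺/K) = E°(MnO₄⁻/Mn²⁺) − E°cell = (+1.51) − (+4.440) = -2.93 V.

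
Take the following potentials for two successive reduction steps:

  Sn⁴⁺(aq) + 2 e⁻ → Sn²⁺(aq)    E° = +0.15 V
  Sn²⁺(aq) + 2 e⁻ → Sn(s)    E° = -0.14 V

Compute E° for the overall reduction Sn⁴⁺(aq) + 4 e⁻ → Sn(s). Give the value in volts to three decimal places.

+0.005 V

Adding the free-energy changes (−nFE°) of the two steps gives −n₃FE°₃ = −n₁FE°₁ − n₂FE°₂.
E°₃ = (2×+0.15 + 2×-0.14) / 4 = (+0.020) / 4 = +0.005 V.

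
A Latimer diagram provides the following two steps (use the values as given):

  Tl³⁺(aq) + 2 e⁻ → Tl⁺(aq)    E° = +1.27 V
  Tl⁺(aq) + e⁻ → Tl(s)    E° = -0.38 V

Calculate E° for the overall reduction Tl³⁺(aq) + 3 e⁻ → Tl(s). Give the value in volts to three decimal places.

+0.720 V

Since ΔG° = −nFE° is additive over sequential reductions, n₃E°₃ = n₁E°₁ + n₂E°₂.
E°₃ = (2×+1.27 + 1×-0.38) / 3 = (+2.160) / 3 = +0.720 V.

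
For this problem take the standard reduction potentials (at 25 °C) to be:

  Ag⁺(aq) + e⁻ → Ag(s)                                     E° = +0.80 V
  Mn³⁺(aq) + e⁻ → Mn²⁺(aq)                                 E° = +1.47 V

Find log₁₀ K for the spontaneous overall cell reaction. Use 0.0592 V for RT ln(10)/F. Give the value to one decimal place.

11.3

Cathode: Mn³⁺/Mn²⁺; anode: Ag⁺/Ag. E°cell = +0.67 V, n = 1.
log K = nE°cell / 0.0592 = (1)(+0.67) / 0.0592 = 11.3.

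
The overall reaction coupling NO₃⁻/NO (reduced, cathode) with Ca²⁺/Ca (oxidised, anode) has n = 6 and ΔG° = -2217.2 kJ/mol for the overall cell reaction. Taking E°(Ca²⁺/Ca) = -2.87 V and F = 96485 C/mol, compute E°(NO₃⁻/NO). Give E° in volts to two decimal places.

+0.96 V

E°cell = −ΔG°/(nF) = −(-2217.2×10³)/((6)(96485)) = +3.830 V.
Since NO₃⁻/NO is the cathode and Ca²⁺/Ca the anode, E°cell = E°(NO₃⁻/NO) − E°(Ca²⁺/Ca).
So E°(NO₃⁻/NO) = E°cell + E°(Ca²⁺/Ca) = +3.830 + (-2.87) = +0.96 V.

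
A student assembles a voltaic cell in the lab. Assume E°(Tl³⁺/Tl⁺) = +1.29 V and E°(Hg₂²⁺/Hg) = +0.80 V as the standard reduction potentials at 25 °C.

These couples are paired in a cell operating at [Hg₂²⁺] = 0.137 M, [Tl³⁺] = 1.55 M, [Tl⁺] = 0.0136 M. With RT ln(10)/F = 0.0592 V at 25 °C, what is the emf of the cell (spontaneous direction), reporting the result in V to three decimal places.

+0.576 V

Tl³⁺/Tl⁺ is the cathode (higher E°), Hg₂²⁺/Hg the anode: E°cell = +1.29 − (+0.80) = +0.49 V, n = 2.
Overall: Tl³⁺(aq) + 2 Hg(l) → Tl⁺(aq) + Hg₂²⁺(aq)
Q = [Tl⁺]·[Hg₂²⁺] / ([Tl³⁺]); log Q = -2.920.
E = E° − (0.0592/n) log Q = +0.49 − (0.0592/2)(-2.920) = +0.576 V.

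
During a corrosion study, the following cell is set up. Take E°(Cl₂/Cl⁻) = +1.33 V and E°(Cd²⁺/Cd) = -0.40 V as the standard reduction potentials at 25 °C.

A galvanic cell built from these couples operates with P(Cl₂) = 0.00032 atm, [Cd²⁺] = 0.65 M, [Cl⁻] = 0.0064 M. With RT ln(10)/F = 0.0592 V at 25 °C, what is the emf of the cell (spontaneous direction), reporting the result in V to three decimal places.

Cl₂/Cl⁻ is the cathode (higher E°), Cd²⁺/Cd the anode: E°cell = +1.33 − (-0.40) = +1.73 V, n = 2.
Overall: Cl₂(g) + Cd(s) → 2 Cl⁻(aq) + Cd²⁺(aq)
Q = [Cl⁻]^2·[Cd²⁺] / (P(Cl₂)); log Q = -1.080.
E = E° − (0.0592/n) log Q = +1.73 − (0.0592/2)(-1.080) = +1.762 V.

+1.762 V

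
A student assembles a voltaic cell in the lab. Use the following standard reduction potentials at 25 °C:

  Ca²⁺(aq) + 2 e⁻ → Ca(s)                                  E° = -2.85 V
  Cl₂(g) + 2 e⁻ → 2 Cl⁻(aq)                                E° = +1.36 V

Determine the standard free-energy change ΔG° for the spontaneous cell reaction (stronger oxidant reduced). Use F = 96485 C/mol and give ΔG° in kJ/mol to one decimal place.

-812.4 kJ/mol

Cl₂/Cl⁻ (E° = +1.36 V) is the cathode; Ca²⁺/Ca (E° = -2.85 V) is the anode, so E°cell = +4.21 V.
Balancing electrons gives n = 2 (lcm of 2 and 2).
ΔG° = −nFE° = −(2)(96485)(+4.21) = -812,404 J = -812.4 kJ/mol.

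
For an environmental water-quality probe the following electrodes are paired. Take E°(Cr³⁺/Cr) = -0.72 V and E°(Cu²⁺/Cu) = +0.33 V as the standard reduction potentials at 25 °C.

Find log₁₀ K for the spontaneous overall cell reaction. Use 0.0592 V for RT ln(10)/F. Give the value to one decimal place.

Cathode: Cu²⁺/Cu; anode: Cr³⁺/Cr. E°cell = +1.05 V, n = 6.
log K = nE°cell / 0.0592 = (6)(+1.05) / 0.0592 = 106.4.

106.4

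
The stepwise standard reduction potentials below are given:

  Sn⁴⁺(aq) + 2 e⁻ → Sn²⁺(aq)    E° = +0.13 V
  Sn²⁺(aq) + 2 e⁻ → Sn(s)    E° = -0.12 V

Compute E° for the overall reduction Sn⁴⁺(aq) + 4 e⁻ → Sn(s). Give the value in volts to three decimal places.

Since ΔG° = −nFE° is additive over sequential reductions, n₃E°₃ = n₁E°₁ + n₂E°₂.
E°₃ = (2×+0.13 + 2×-0.12) / 4 = (+0.020) / 4 = +0.005 V.

+0.005 V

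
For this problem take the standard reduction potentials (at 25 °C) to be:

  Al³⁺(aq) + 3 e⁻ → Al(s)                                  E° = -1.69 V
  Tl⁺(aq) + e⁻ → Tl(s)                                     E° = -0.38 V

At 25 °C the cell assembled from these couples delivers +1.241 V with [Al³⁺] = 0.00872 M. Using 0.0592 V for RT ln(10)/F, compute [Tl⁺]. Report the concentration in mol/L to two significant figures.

0.014 M

Tl⁺/Tl is the cathode, Al³⁺/Al the anode: E°cell = +1.31 V, n = 3.
Overall reaction: 3 Tl⁺(aq) + Al(s) → 3 Tl(s) + Al³⁺(aq); Q = [Al³⁺]^1/[Tl⁺]^3.
From E = E° − (0.0592/n) log Q: log Q = (E° − E)·n/0.0592 = (+1.31 − (+1.241))·3/0.0592 = 3.4966.
So 3·log[Tl⁺] = 1·log(0.00872) − log Q = -2.0595 − (3.4966) = -5.5561; log[Tl⁺] = -5.5561 / 3 = -1.8520; [Tl⁺] = 10^(-1.8520) ≈ 0.014 M.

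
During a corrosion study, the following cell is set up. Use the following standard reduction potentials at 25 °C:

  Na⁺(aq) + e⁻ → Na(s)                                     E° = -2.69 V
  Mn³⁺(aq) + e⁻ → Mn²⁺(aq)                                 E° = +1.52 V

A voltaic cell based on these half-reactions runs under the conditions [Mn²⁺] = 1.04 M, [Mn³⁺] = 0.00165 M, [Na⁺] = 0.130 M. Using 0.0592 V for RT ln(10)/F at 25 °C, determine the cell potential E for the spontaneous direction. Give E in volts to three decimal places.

Mn³⁺/Mn²⁺ is the cathode (higher E°), Na⁺/Na the anode: E°cell = +1.52 − (-2.69) = +4.21 V, n = 1.
Overall: Mn³⁺(aq) + Na(s) → Mn²⁺(aq) + Na⁺(aq)
Q = [Mn²⁺]·[Na⁺] / ([Mn³⁺]); log Q = 1.913.
E = E° − (0.0592/n) log Q = +4.21 − (0.0592/1)(1.913) = +4.097 V.

+4.097 V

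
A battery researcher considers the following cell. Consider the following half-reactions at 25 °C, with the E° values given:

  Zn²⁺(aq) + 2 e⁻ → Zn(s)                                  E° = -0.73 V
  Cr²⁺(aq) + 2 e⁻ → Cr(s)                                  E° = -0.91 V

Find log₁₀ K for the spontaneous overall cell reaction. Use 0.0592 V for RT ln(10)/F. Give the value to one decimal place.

6.1

Cathode: Zn²⁺/Zn; anode: Cr²⁺/Cr. E°cell = +0.18 V, n = 2.
log K = nE°cell / 0.0592 = (2)(+0.18) / 0.0592 = 6.1.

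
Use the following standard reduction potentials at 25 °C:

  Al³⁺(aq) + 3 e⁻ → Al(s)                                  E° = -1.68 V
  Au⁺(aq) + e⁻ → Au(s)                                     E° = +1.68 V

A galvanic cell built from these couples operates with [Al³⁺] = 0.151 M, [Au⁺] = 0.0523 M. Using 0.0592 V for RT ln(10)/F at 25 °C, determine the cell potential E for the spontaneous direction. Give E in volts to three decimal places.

+3.300 V

Au⁺/Au is the cathode (higher E°), Al³⁺/Al the anode: E°cell = +1.68 − (-1.68) = +3.36 V, n = 3.
Overall: 3 Au⁺(aq) + Al(s) → 3 Au(s) + Al³⁺(aq)
Q = [Al³⁺] / ([Au⁺]^3); log Q = 3.023.
E = E° − (0.0592/n) log Q = +3.36 − (0.0592/3)(3.023) = +3.300 V.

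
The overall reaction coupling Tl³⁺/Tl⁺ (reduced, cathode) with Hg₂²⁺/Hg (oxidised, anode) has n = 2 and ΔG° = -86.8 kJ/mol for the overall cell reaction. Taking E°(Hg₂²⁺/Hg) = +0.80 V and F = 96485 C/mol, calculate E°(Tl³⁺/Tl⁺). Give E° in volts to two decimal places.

+1.25 V

E°cell = −ΔG°/(nF) = −(-86.8×10³)/((2)(96485)) = +0.450 V.
Since Tl³⁺/Tl⁺ is the cathode and Hg₂²⁺/Hg the anode, E°cell = E°(Tl³⁺/Tl⁺) − E°(Hg₂²⁺/Hg).
So E°(Tl³⁺/Tl⁺) = E°cell + E°(Hg₂²⁺/Hg) = +0.450 + (+0.80) = +1.25 V.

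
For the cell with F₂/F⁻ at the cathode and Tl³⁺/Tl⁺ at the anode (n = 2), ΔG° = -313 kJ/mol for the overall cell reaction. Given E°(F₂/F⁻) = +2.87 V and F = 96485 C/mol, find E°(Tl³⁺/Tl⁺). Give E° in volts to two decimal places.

E°cell = −ΔG°/(nF) = −(-313×10³)/((2)(96485)) = +1.622 V.
Since F₂/F⁻ is the cathode and Tl³⁺/Tl⁺ the anode, E°cell = E°(F₂/F⁻) − E°(Tl³⁺/Tl⁺).
So E°(Tl³⁺/Tl⁺) = E°(F₂/F⁻) − E°cell = (+2.87) − (+1.622) = +1.25 V.

+1.25 V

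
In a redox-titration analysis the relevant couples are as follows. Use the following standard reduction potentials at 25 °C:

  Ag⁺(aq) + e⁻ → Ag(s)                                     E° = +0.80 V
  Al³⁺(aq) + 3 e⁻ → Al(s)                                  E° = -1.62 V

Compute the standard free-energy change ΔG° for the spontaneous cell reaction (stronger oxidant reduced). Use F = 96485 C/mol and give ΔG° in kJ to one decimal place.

Ag⁺/Ag (E° = +0.80 V) is the cathode; Al³⁺/Al (E° = -1.62 V) is the anode, so E°cell = +2.42 V.
Balancing electrons gives n = 3 (lcm of 1 and 3).
ΔG° = −nFE° = −(3)(96485)(+2.42) = -700,481 J = -700.5 kJ.

-700.5 kJ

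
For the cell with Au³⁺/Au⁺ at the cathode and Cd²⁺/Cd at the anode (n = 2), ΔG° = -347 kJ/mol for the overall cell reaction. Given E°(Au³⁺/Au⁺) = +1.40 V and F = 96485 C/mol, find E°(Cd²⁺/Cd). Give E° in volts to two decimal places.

E°cell = −ΔG°/(nF) = −(-347×10³)/((2)(96485)) = +1.798 V.
Since Au³⁺/Au⁺ is the cathode and Cd²⁺/Cd the anode, E°cell = E°(Au³⁺/Au⁺) − E°(Cd²⁺/Cd).
So E°(Cd²⁺/Cd) = E°(Au³⁺/Au⁺) − E°cell = (+1.40) − (+1.798) = -0.40 V.

-0.40 V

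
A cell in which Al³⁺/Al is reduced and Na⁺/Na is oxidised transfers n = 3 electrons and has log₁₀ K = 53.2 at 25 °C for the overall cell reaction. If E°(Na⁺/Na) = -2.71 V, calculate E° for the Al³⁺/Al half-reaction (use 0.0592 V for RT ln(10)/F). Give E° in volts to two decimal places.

E°cell = (0.0592/n)·log K = (0.0592/3)(53.2) = +1.050 V.
Since Al³⁺/Al is the cathode and Na⁺/Na the anode, E°cell = E°(Al³⁺/Al) − E°(Na⁺/Na).
So E°(Al³⁺/Al) = E°cell + E°(Na⁺/Na) = +1.050 + (-2.71) = -1.66 V.

-1.66 V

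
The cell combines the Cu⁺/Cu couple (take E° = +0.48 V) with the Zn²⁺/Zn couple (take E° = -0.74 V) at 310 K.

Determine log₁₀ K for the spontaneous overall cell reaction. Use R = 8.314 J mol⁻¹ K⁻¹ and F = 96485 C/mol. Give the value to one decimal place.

Cathode: Cu⁺/Cu; anode: Zn²⁺/Zn. E°cell = (+0.48) − (-0.74) = +1.22 V, with n = 2.
ΔG° = −nFE° = −RT ln K, so ln K = nFE°/(RT) = (2)(96485)(+1.22) / ((8.314)(310)) = 91.344.
log₁₀ K = 91.344 / ln 10 = 39.7.

39.7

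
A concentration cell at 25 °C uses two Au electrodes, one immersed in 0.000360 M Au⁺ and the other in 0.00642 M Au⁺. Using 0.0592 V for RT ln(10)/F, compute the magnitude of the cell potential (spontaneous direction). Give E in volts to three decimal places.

+0.074 V

For a concentration cell E°cell = 0. The 0.00642 M side is the cathode (reduction is favoured where [Au⁺] is higher).
With n = 1, E = −(0.0592/1) log([Au⁺]ₐₙ/[Au⁺]꜀ₐₜ) = −(0.0592/1) log(0.00036/0.00642) = −(0.0592/1)(-1.251) = +0.074 V.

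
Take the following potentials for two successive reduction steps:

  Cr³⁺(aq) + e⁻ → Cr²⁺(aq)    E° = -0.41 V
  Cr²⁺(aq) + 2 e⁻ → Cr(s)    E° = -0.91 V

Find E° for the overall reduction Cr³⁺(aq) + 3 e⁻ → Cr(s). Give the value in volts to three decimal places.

-0.743 V

Since ΔG° = −nFE° is additive over sequential reductions, n₃E°₃ = n₁E°₁ + n₂E°₂.
E°₃ = (1×-0.41 + 2×-0.91) / 3 = (-2.230) / 3 = -0.743 V.
Simply averaging or adding the two E° values would be wrong; the electron-weighted sum is required.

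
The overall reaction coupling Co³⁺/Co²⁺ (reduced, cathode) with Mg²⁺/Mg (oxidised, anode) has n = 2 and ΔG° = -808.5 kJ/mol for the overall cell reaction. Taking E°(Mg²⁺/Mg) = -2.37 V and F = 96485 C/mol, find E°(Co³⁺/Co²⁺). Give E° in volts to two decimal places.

E°cell = −ΔG°/(nF) = −(-808.5×10³)/((2)(96485)) = +4.190 V.
Since Co³⁺/Co²⁺ is the cathode and Mg²⁺/Mg the anode, E°cell = E°(Co³⁺/Co²⁺) − E°(Mg²⁺/Mg).
So E°(Co³⁺/Co²⁺) = E°cell + E°(Mg²⁺/Mg) = +4.190 + (-2.37) = +1.82 V.

+1.82 V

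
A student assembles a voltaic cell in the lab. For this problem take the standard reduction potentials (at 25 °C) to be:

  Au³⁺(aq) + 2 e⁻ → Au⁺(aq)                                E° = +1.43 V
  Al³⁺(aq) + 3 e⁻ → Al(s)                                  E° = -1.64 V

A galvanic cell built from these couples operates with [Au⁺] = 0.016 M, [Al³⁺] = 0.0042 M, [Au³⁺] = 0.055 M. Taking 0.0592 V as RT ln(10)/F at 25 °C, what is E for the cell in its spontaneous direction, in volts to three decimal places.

Au³⁺/Au⁺ is the cathode (higher E°), Al³⁺/Al the anode: E°cell = +1.43 − (-1.64) = +3.07 V, n = 6.
Overall: 3 Au³⁺(aq) + 2 Al(s) → 3 Au⁺(aq) + 2 Al³⁺(aq)
Q = [Au⁺]^3·[Al³⁺]^2 / ([Au³⁺]^3); log Q = -6.362.
E = E° − (0.0592/n) log Q = +3.07 − (0.0592/6)(-6.362) = +3.133 V.

+3.133 V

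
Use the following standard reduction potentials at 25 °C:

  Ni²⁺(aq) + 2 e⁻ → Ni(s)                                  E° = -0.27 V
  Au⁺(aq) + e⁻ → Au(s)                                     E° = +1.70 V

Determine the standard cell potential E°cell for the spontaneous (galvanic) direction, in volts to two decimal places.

+1.97 V

The Au⁺/Au couple has the higher reduction potential, so it is the cathode; Ni²⁺/Ni is oxidised at the anode.
E°cell = E°(cathode) − E°(anode) = (+1.70) − (-0.27) = +1.97 V.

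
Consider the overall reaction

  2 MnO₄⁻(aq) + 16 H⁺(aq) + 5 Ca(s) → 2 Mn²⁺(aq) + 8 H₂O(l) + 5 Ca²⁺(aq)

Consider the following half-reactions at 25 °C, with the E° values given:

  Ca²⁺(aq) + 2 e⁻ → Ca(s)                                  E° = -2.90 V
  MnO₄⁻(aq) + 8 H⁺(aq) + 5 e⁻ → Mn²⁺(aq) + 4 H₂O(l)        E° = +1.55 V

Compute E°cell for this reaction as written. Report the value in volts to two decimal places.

+4.45 V

The MnO₄⁻/Mn²⁺ couple has the higher reduction potential, so it is the cathode; Ca²⁺/Ca is oxidised at the anode.
E°cell = E°(cathode) − E°(anode) = (+1.55) − (-2.90) = +4.45 V.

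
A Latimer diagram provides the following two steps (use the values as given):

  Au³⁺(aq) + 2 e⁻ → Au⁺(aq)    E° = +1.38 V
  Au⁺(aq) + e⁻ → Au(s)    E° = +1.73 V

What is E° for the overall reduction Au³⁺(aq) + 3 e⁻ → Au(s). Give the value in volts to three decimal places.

+1.497 V

Adding the free-energy changes (−nFE°) of the two steps gives −n₃FE°₃ = −n₁FE°₁ − n₂FE°₂.
E°₃ = (2×+1.38 + 1×+1.73) / 3 = (+4.490) / 3 = +1.497 V.
E° values themselves are not directly additive — weighting by electron count is essential.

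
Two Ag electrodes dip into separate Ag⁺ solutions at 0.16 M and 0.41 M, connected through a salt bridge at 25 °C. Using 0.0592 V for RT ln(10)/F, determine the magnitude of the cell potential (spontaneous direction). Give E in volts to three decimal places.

+0.024 V

For a concentration cell E°cell = 0. The 0.41 M side is the cathode (reduction is favoured where [Ag⁺] is higher).
With n = 1, E = −(0.0592/1) log([Ag⁺]ₐₙ/[Ag⁺]꜀ₐₜ) = −(0.0592/1) log(0.16/0.41) = −(0.0592/1)(-0.409) = +0.024 V.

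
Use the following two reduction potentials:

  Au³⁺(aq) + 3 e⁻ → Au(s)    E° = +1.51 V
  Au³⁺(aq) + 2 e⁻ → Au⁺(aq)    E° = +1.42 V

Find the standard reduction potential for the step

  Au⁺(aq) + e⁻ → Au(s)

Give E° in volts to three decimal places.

+1.690 V

Sequential free energies add, so n₃E°₃ = n₁E°₁ + n₂E°₂.
With n₃ = 3, and the known step contributing 2×(+1.42) V, the unknown satisfies 1·E° = 3×(+1.51) − 2×(+1.42) = +1.690.
E° = +1.690 / 1 = +1.690 V.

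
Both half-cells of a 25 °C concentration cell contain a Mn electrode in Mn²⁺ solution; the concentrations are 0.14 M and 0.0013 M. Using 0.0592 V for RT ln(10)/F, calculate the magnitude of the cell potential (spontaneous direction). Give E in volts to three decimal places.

+0.060 V

For a concentration cell E°cell = 0. The 0.14 M side is the cathode (reduction is favoured where [Mn²⁺] is higher).
With n = 2, E = −(0.0592/2) log([Mn²⁺]ₐₙ/[Mn²⁺]꜀ₐₜ) = −(0.0592/2) log(0.0013/0.14) = −(0.0592/2)(-2.032) = +0.060 V.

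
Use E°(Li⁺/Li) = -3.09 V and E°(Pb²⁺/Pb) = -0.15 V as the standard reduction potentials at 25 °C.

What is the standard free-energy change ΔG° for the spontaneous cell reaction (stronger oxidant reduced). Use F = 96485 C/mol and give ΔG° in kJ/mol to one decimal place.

-567.3 kJ/mol

Pb²⁺/Pb (E° = -0.15 V) is the cathode; Li⁺/Li (E° = -3.09 V) is the anode, so E°cell = +2.94 V.
Balancing electrons gives n = 2 (lcm of 2 and 1).
ΔG° = −nFE° = −(2)(96485)(+2.94) = -567,332 J = -567.3 kJ/mol.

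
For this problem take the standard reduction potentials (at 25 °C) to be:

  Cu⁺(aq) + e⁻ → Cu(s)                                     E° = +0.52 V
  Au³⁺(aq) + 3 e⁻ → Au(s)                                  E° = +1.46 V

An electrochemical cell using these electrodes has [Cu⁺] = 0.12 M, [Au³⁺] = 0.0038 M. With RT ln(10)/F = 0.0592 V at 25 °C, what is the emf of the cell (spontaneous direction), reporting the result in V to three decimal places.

+0.947 V

Au³⁺/Au is the cathode (higher E°), Cu⁺/Cu the anode: E°cell = +1.46 − (+0.52) = +0.94 V, n = 3.
Overall: Au³⁺(aq) + 3 Cu(s) → Au(s) + 3 Cu⁺(aq)
Q = [Cu⁺]^3 / ([Au³⁺]); log Q = -0.342.
E = E° − (0.0592/n) log Q = +0.94 − (0.0592/3)(-0.342) = +0.947 V.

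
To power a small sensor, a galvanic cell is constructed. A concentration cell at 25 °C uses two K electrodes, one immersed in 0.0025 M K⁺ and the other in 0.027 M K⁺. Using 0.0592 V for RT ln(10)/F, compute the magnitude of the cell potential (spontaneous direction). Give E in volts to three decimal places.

+0.061 V

For a concentration cell E°cell = 0. The 0.027 M side is the cathode (reduction is favoured where [K⁺] is higher).
With n = 1, E = −(0.0592/1) log([K⁺]ₐₙ/[K⁺]꜀ₐₜ) = −(0.0592/1) log(0.0025/0.027) = −(0.0592/1)(-1.033) = +0.061 V.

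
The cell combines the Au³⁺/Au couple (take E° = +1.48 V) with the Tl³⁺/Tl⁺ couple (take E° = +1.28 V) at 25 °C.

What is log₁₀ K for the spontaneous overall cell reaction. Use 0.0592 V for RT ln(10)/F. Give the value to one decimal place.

20.3

Cathode: Au³⁺/Au; anode: Tl³⁺/Tl⁺. E°cell = +0.20 V, n = 6.
log K = nE°cell / 0.0592 = (6)(+0.20) / 0.0592 = 20.3.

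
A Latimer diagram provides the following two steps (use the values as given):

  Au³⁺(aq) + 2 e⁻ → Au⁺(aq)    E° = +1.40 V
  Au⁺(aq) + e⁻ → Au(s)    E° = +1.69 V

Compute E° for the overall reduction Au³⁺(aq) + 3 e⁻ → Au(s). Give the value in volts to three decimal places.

Since ΔG° = −nFE° is additive over sequential reductions, n₃E°₃ = n₁E°₁ + n₂E°₂.
E°₃ = (2×+1.40 + 1×+1.69) / 3 = (+4.490) / 3 = +1.497 V.

+1.497 V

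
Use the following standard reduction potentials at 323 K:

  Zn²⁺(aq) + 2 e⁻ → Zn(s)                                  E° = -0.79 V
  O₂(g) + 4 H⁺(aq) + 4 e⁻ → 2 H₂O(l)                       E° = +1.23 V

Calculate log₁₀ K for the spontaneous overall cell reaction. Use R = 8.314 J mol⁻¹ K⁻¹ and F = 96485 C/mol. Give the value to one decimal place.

Cathode: O₂/H₂O; anode: Zn²⁺/Zn. E°cell = (+1.23) − (-0.79) = +2.02 V, with n = 4.
ΔG° = −nFE° = −RT ln K, so ln K = nFE°/(RT) = (4)(96485)(+2.02) / ((8.314)(323)) = 290.308.
log₁₀ K = 290.308 / ln 10 = 126.1.

126.1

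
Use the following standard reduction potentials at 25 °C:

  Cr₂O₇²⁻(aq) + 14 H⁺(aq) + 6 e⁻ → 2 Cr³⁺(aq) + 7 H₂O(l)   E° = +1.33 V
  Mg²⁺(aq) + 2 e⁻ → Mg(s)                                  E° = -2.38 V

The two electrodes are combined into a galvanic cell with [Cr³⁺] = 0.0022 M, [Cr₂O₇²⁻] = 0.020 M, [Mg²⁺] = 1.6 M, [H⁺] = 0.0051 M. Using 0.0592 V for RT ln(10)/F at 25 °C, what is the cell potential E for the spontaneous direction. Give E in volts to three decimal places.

+3.423 V

Cr₂O₇²⁻/Cr³⁺ is the cathode (higher E°), Mg²⁺/Mg the anode: E°cell = +1.33 − (-2.38) = +3.71 V, n = 6.
Overall: Cr₂O₇²⁻(aq) + 14 H⁺(aq) + 3 Mg(s) → 2 Cr³⁺(aq) + 7 H₂O(l) + 3 Mg²⁺(aq)
Q = [Cr³⁺]^2·[Mg²⁺]^3 / ([Cr₂O₇²⁻]·[H⁺]^14); log Q = 29.090.
E = E° − (0.0592/n) log Q = +3.71 − (0.0592/6)(29.090) = +3.423 V.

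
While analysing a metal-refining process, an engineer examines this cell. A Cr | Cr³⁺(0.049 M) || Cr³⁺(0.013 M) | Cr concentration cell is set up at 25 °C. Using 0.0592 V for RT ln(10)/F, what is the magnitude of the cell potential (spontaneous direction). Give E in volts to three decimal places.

+0.011 V

For a concentration cell E°cell = 0. The 0.049 M side is the cathode (reduction is favoured where [Cr³⁺] is higher).
With n = 3, E = −(0.0592/3) log([Cr³⁺]ₐₙ/[Cr³⁺]꜀ₐₜ) = −(0.0592/3) log(0.013/0.049) = −(0.0592/3)(-0.576) = +0.011 V.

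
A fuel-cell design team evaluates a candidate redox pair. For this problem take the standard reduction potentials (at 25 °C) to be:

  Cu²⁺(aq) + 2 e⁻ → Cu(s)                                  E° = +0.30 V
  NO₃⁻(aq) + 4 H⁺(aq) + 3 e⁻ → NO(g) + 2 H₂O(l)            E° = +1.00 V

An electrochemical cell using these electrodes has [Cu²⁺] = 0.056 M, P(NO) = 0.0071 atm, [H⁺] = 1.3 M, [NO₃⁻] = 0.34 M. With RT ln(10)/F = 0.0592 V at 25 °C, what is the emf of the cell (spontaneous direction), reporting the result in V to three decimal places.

+0.779 V

NO₃⁻/NO is the cathode (higher E°), Cu²⁺/Cu the anode: E°cell = +1.00 − (+0.30) = +0.70 V, n = 6.
Overall: 2 NO₃⁻(aq) + 8 H⁺(aq) + 3 Cu(s) → 2 NO(g) + 4 H₂O(l) + 3 Cu²⁺(aq)
Q = P(NO)^2·[Cu²⁺]^3 / ([NO₃⁻]^2·[H⁺]^8); log Q = -8.027.
E = E° − (0.0592/n) log Q = +0.70 − (0.0592/6)(-8.027) = +0.779 V.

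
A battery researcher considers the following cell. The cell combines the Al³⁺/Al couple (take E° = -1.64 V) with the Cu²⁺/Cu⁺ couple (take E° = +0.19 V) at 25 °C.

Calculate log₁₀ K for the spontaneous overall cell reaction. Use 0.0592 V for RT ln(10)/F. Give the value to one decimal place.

Cathode: Cu²⁺/Cu⁺; anode: Al³⁺/Al. E°cell = +1.83 V, n = 3.
log K = nE°cell / 0.0592 = (3)(+1.83) / 0.0592 = 92.7.

92.7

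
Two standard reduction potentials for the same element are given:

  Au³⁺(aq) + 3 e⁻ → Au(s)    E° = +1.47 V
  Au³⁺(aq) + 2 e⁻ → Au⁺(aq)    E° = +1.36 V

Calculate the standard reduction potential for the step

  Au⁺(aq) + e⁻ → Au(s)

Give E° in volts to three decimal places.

Sequential free energies add, so n₃E°₃ = n₁E°₁ + n₂E°₂.
With n₃ = 3, and the known step contributing 2×(+1.36) V, the unknown satisfies 1·E° = 3×(+1.47) − 2×(+1.36) = +1.690.
E° = +1.690 / 1 = +1.690 V.

+1.690 V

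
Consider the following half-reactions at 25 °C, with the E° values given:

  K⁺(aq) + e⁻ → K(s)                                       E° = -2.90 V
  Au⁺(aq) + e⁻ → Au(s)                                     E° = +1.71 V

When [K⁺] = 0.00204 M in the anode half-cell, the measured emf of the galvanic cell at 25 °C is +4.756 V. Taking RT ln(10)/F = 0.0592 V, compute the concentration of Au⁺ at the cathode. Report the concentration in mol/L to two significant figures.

0.60 M

Au⁺/Au is the cathode, K⁺/K the anode: E°cell = +4.61 V, n = 1.
Overall reaction: Au⁺(aq) + K(s) → Au(s) + K⁺(aq); Q = [K⁺]^1/[Au⁺]^1.
From E = E° − (0.0592/n) log Q: log Q = (E° − E)·n/0.0592 = (+4.61 − (+4.756))·1/0.0592 = -2.4662.
So 1·log[Au⁺] = 1·log(0.00204) − log Q = -2.6904 − (-2.4662) = -0.2242; [Au⁺] = 10^(-0.2242) ≈ 0.60 M.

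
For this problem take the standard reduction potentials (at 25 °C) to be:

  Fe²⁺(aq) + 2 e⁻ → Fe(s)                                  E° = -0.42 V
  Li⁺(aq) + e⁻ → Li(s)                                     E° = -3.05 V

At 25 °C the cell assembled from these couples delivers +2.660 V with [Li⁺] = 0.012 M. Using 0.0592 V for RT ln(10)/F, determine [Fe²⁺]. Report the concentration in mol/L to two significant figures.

0.0015 M

Fe²⁺/Fe is the cathode, Li⁺/Li the anode: E°cell = +2.63 V, n = 2.
Overall reaction: Fe²⁺(aq) + 2 Li(s) → Fe(s) + 2 Li⁺(aq); Q = [Li⁺]^2/[Fe²⁺]^1.
From E = E° − (0.0592/n) log Q: log Q = (E° − E)·n/0.0592 = (+2.63 − (+2.660))·2/0.0592 = -1.0135.
So 1·log[Fe²⁺] = 2·log(0.012) − log Q = -3.8416 − (-1.0135) = -2.8281; [Fe²⁺] = 10^(-2.8281) ≈ 0.0015 M.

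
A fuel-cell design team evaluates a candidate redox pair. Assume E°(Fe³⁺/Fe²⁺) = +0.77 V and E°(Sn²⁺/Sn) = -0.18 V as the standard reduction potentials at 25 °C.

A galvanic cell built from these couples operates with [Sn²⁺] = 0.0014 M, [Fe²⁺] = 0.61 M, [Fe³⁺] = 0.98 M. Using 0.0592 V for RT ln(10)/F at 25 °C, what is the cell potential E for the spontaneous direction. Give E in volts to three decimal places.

Fe³⁺/Fe²⁺ is the cathode (higher E°), Sn²⁺/Sn the anode: E°cell = +0.77 − (-0.18) = +0.95 V, n = 2.
Overall: 2 Fe³⁺(aq) + Sn(s) → 2 Fe²⁺(aq) + Sn²⁺(aq)
Q = [Fe²⁺]^2·[Sn²⁺] / ([Fe³⁺]^2); log Q = -3.266.
E = E° − (0.0592/n) log Q = +0.95 − (0.0592/2)(-3.266) = +1.047 V.

+1.047 V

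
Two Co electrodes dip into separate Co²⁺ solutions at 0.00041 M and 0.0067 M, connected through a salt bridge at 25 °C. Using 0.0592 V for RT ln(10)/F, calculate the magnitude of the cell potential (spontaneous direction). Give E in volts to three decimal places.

+0.036 V

For a concentration cell E°cell = 0. The 0.0067 M side is the cathode (reduction is favoured where [Co²⁺] is higher).
With n = 2, E = −(0.0592/2) log([Co²⁺]ₐₙ/[Co²⁺]꜀ₐₜ) = −(0.0592/2) log(0.00041/0.0067) = −(0.0592/2)(-1.213) = +0.036 V.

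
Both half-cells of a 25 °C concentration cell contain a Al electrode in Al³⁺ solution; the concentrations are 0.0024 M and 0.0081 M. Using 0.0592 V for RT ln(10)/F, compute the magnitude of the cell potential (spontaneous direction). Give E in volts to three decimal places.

+0.010 V

For a concentration cell E°cell = 0. The 0.0081 M side is the cathode (reduction is favoured where [Al³⁺] is higher).
With n = 3, E = −(0.0592/3) log([Al³⁺]ₐₙ/[Al³⁺]꜀ₐₜ) = −(0.0592/3) log(0.0024/0.0081) = −(0.0592/3)(-0.528) = +0.010 V.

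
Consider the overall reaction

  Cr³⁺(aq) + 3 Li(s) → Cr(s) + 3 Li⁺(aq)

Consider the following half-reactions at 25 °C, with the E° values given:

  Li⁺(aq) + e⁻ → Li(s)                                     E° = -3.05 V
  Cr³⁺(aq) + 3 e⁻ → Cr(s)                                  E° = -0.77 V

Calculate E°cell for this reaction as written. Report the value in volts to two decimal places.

The Cr³⁺/Cr couple has the higher reduction potential, so it is the cathode; Li⁺/Li is oxidised at the anode.
E°cell = E°(cathode) − E°(anode) = (-0.77) − (-3.05) = +2.28 V.

+2.28 V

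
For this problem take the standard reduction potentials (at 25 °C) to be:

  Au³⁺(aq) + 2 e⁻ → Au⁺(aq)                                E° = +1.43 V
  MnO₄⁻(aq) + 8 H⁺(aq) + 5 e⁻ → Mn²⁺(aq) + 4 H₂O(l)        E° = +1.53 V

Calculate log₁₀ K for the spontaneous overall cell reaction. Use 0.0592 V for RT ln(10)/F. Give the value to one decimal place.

Cathode: MnO₄⁻/Mn²⁺; anode: Au³⁺/Au⁺. E°cell = +0.10 V, n = 10.
log K = nE°cell / 0.0592 = (10)(+0.10) / 0.0592 = 16.9.

16.9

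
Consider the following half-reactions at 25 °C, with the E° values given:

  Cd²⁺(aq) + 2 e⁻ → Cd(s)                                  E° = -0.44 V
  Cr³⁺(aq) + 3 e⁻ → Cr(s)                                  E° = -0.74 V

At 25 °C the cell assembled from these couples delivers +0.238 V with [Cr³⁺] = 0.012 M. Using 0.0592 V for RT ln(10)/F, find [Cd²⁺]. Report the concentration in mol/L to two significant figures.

0.00042 M

Cd²⁺/Cd is the cathode, Cr³⁺/Cr the anode: E°cell = +0.30 V, n = 6.
Overall reaction: 3 Cd²⁺(aq) + 2 Cr(s) → 3 Cd(s) + 2 Cr³⁺(aq); Q = [Cr³⁺]^2/[Cd²⁺]^3.
From E = E° − (0.0592/n) log Q: log Q = (E° − E)·n/0.0592 = (+0.30 − (+0.238))·6/0.0592 = 6.2838.
So 3·log[Cd²⁺] = 2·log(0.012) − log Q = -3.8416 − (6.2838) = -10.1254; log[Cd²⁺] = -10.1254 / 3 = -3.3751; [Cd²⁺] = 10^(-3.3751) ≈ 0.00042 M.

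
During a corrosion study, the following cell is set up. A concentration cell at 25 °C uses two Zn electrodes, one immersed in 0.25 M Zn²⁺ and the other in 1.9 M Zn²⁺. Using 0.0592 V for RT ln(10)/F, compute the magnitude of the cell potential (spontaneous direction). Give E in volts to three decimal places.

+0.026 V

For a concentration cell E°cell = 0. The 1.9 M side is the cathode (reduction is favoured where [Zn²⁺] is higher).
With n = 2, E = −(0.0592/2) log([Zn²⁺]ₐₙ/[Zn²⁺]꜀ₐₜ) = −(0.0592/2) log(0.25/1.9) = −(0.0592/2)(-0.881) = +0.026 V.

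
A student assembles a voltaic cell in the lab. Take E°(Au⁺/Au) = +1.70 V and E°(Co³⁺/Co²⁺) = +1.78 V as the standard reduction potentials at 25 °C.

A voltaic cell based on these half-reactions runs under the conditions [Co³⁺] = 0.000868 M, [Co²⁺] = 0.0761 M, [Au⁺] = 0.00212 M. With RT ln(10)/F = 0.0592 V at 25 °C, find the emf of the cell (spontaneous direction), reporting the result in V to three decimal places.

+0.123 V

Co³⁺/Co²⁺ is the cathode (higher E°), Au⁺/Au the anode: E°cell = +1.78 − (+1.70) = +0.08 V, n = 1.
Overall: Co³⁺(aq) + Au(s) → Co²⁺(aq) + Au⁺(aq)
Q = [Co²⁺]·[Au⁺] / ([Co³⁺]); log Q = -0.731.
E = E° − (0.0592/n) log Q = +0.08 − (0.0592/1)(-0.731) = +0.123 V.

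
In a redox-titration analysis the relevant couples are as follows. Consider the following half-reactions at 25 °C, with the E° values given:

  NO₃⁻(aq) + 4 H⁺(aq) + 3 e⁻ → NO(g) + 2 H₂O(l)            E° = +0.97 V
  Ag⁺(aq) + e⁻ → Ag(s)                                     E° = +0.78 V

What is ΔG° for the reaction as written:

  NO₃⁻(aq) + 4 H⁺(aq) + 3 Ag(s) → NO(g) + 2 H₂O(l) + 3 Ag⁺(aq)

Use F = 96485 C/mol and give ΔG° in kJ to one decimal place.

-55.0 kJ

As written, NO₃⁻/NO is reduced (cathode) and Ag⁺/Ag is oxidised (anode), so E°cell = (+0.97) − (+0.78) = +0.19 V.
Balancing electrons gives n = 3.
ΔG° = −nFE° = −(3)(96485)(+0.19) = -54,996 J = -55.0 kJ.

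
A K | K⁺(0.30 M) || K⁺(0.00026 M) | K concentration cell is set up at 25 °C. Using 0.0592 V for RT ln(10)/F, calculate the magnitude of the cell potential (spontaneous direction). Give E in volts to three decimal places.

For a concentration cell E°cell = 0. The 0.30 M side is the cathode (reduction is favoured where [K⁺] is higher).
With n = 1, E = −(0.0592/1) log([K⁺]ₐₙ/[K⁺]꜀ₐₜ) = −(0.0592/1) log(0.00026/0.3) = −(0.0592/1)(-3.062) = +0.181 V.

+0.181 V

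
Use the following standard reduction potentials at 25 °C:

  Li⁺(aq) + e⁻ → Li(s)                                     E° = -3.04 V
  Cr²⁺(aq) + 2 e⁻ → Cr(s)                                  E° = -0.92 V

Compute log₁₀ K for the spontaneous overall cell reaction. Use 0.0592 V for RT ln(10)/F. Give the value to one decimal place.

71.6

Cathode: Cr²⁺/Cr; anode: Li⁺/Li. E°cell = +2.12 V, n = 2.
log K = nE°cell / 0.0592 = (2)(+2.12) / 0.0592 = 71.6.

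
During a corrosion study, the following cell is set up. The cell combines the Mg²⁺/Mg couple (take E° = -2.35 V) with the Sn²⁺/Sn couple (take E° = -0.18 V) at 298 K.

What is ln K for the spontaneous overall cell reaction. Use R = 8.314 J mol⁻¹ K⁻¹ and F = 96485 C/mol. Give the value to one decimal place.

Cathode: Sn²⁺/Sn; anode: Mg²⁺/Mg. E°cell = (-0.18) − (-2.35) = +2.17 V, with n = 2.
ΔG° = −nFE° = −RT ln K, so ln K = nFE°/(RT) = (2)(96485)(+2.17) / ((8.314)(298)) = 169.014.

169.0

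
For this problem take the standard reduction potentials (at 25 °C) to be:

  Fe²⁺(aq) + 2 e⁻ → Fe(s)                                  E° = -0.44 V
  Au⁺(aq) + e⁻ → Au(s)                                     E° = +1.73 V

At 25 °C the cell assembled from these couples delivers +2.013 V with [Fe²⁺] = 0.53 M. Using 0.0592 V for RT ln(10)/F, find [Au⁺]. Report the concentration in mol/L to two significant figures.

0.0016 M

Au⁺/Au is the cathode, Fe²⁺/Fe the anode: E°cell = +2.17 V, n = 2.
Overall reaction: 2 Au⁺(aq) + Fe(s) → 2 Au(s) + Fe²⁺(aq); Q = [Fe²⁺]^1/[Au⁺]^2.
From E = E° − (0.0592/n) log Q: log Q = (E° − E)·n/0.0592 = (+2.17 − (+2.013))·2/0.0592 = 5.3041.
So 2·log[Au⁺] = 1·log(0.53) − log Q = -0.2757 − (5.3041) = -5.5798; log[Au⁺] = -5.5798 / 2 = -2.7899; [Au⁺] = 10^(-2.7899) ≈ 0.0016 M.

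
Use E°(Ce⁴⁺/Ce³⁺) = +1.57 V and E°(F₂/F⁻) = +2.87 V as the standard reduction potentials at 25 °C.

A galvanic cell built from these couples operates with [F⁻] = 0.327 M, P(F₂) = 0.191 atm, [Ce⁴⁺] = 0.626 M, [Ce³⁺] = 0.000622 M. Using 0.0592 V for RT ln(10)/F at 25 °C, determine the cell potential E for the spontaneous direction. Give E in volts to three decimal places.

+1.130 V

F₂/F⁻ is the cathode (higher E°), Ce⁴⁺/Ce³⁺ the anode: E°cell = +2.87 − (+1.57) = +1.30 V, n = 2.
Overall: F₂(g) + 2 Ce³⁺(aq) → 2 F⁻(aq) + 2 Ce⁴⁺(aq)
Q = [F⁻]^2·[Ce⁴⁺]^2 / (P(F₂)·[Ce³⁺]^2); log Q = 5.754.
E = E° − (0.0592/n) log Q = +1.30 − (0.0592/2)(5.754) = +1.130 V.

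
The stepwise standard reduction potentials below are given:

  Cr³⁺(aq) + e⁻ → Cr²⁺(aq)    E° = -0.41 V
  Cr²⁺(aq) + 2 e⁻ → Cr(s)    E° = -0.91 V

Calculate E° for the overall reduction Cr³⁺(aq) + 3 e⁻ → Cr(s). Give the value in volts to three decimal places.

-0.743 V

Adding the free-energy changes (−nFE°) of the two steps gives −n₃FE°₃ = −n₁FE°₁ − n₂FE°₂.
E°₃ = (1×-0.41 + 2×-0.91) / 3 = (-2.230) / 3 = -0.743 V.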